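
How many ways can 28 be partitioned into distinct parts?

Direct enumeration gives 222 partitions.

222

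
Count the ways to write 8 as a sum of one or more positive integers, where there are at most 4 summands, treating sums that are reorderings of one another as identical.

15

The partitions of 8 that satisfy the conditions:
8
1 + 7
2 + 6
1 + 1 + 6
3 + 5
1 + 2 + 5
1 + 1 + 1 + 5
4 + 4
1 + 3 + 4
2 + 2 + 4
1 + 1 + 2 + 4
2 + 3 + 3
1 + 1 + 3 + 3
1 + 2 + 2 + 3
2 + 2 + 2 + 2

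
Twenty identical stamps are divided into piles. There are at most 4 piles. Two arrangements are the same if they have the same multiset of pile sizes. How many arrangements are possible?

Direct enumeration gives 108 partitions.

108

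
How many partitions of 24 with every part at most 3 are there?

A partial list (first 12 by largest part):
3,3,3,3,3,3,3,3
3,3,3,3,3,3,3,2,1
3,3,3,3,3,3,3,1,1,1
3,3,3,3,3,3,2,2,2
3,3,3,3,3,3,2,2,1,1
3,3,3,3,3,3,2,1,1,1,1
3,3,3,3,3,3,1,1,1,1,1,1
3,3,3,3,3,2,2,2,2,1
3,3,3,3,3,2,2,2,1,1,1
3,3,3,3,3,2,2,1,1,1,1,1
3,3,3,3,3,2,1,1,1,1,1,1,1
3,3,3,3,3,1,1,1,1,1,1,1,1,1
…and 49 more, for 61 total.

61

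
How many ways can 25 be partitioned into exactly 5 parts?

192

Direct enumeration gives 192 partitions.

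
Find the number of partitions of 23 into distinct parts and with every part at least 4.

Listing the qualifying partitions of 23:
23
19, 4
18, 5
17, 6
16, 7
15, 8
14, 9
14, 5, 4
13, 10
13, 6, 4
12, 11
12, 7, 4
12, 6, 5
11, 8, 4
11, 7, 5
10, 9, 4
10, 8, 5
10, 7, 6
9, 8, 6
8, 6, 5, 4

20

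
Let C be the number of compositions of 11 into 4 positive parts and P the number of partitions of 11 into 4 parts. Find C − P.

Compositions: C(10,3) = 120.
Unordered (partitions into 4 parts): 11.
Difference: 120 − 11 = 109.

109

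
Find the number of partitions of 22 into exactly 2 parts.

Listing the qualifying partitions of 22:
21 + 1
20 + 2
19 + 3
18 + 4
17 + 5
16 + 6
15 + 7
14 + 8
13 + 9
12 + 10
11 + 11

11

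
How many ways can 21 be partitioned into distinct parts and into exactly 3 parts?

27

A partial list (first 12 by largest part):
18+2+1
17+3+1
16+4+1
16+3+2
15+5+1
15+4+2
14+6+1
14+5+2
14+4+3
13+7+1
13+6+2
13+5+3
…and 15 more, for 27 total.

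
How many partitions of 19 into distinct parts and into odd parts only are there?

6

Enumerating:
19
15,3,1
13,5,1
11,7,1
11,5,3
9,7,3
Counting gives 6.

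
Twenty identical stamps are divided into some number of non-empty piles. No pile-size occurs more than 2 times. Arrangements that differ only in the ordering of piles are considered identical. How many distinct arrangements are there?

202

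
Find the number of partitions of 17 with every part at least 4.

12

They are:
17
13+4
12+5
11+6
10+7
9+8
9+4+4
8+5+4
7+6+4
7+5+5
6+6+5
5+4+4+4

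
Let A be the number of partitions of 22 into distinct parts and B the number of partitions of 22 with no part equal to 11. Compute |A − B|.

Partitions of 22 into distinct parts: 89.
Partitions of 22 with no part equal to 11: 946.
|89 − 946| = 857.

857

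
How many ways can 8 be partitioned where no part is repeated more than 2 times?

13

Enumerating:
8
7 + 1
6 + 2
6 + 1 + 1
5 + 3
5 + 2 + 1
4 + 4
4 + 3 + 1
4 + 2 + 2
4 + 2 + 1 + 1
3 + 3 + 2
3 + 3 + 1 + 1
3 + 2 + 2 + 1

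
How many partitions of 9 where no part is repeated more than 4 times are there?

25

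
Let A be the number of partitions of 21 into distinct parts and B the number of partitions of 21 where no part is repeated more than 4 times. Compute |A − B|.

429

Partitions of 21 into distinct parts: 76.
Partitions of 21 where no part is repeated more than 4 times: 505.
|76 − 505| = 429.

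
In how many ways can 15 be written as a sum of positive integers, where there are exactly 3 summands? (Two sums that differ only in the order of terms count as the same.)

19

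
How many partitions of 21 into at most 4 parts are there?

There are 120 such partitions.

120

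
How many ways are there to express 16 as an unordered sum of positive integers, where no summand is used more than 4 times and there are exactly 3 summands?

Enumerating:
14,1,1
13,2,1
12,3,1
12,2,2
11,4,1
11,3,2
10,5,1
10,4,2
10,3,3
9,6,1
9,5,2
9,4,3
8,7,1
8,6,2
8,5,3
8,4,4
7,7,2
7,6,3
7,5,4
6,6,4
6,5,5
Counting gives 21.

21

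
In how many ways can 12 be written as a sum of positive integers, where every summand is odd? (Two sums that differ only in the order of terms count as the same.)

15

Listing the qualifying partitions of 12:
11,1
9,3
9,1,1,1
7,5
7,3,1,1
7,1,1,1,1,1
5,5,1,1
5,3,3,1
5,3,1,1,1,1
5,1,1,1,1,1,1,1
3,3,3,3
3,3,3,1,1,1
3,3,1,1,1,1,1,1
3,1,1,1,1,1,1,1,1,1
1,1,1,1,1,1,1,1,1,1,1,1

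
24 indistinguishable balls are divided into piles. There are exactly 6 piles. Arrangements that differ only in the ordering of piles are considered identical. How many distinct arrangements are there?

There are 199 such partitions.

199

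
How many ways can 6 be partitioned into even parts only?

Enumerating:
6
4,2
2,2,2

3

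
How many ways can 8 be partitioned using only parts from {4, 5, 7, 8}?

2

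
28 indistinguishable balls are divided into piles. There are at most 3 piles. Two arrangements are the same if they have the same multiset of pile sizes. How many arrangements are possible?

80

Enumerating by decreasing first part gives 80 partitions in all.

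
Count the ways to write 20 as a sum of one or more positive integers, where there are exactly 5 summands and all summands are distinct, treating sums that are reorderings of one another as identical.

The partitions of 20 that satisfy the conditions:
10 + 4 + 3 + 2 + 1
9 + 5 + 3 + 2 + 1
8 + 6 + 3 + 2 + 1
8 + 5 + 4 + 2 + 1
7 + 6 + 4 + 2 + 1
7 + 5 + 4 + 3 + 1
6 + 5 + 4 + 3 + 2
Counting gives 7.

7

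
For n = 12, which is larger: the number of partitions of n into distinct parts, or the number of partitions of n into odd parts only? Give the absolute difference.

0

Partitions of 12 into distinct parts: 15.
Partitions of 12 into odd parts only: 15.
|15 − 15| = 0.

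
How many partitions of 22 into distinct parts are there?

89

There are 89 such partitions.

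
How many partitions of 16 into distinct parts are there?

32

A partial list (first 12 by largest part):
16
15,1
14,2
13,3
13,2,1
12,4
12,3,1
11,5
11,4,1
11,3,2
10,6
10,5,1
…and 20 more, for 32 total.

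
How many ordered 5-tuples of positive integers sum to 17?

1820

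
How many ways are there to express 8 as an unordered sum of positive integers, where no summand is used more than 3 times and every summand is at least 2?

6

They are:
8
6,2
5,3
4,4
4,2,2
3,3,2
Counting gives 6.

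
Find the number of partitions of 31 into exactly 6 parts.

612

Counting exhaustively, 612 partitions satisfy the conditions.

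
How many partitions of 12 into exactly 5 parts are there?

13

The partitions of 12 that satisfy the conditions:
8,1,1,1,1
7,2,1,1,1
6,3,1,1,1
6,2,2,1,1
5,4,1,1,1
5,3,2,1,1
5,2,2,2,1
4,4,2,1,1
4,3,3,1,1
4,3,2,2,1
4,2,2,2,2
3,3,3,2,1
3,3,2,2,2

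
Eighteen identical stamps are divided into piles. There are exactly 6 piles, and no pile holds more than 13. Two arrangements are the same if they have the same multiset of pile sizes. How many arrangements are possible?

There are too many to list fully; the first 12 (by largest part) are:
1,1,1,1,1,13
1,1,1,1,2,12
1,1,1,1,3,11
1,1,1,2,2,11
1,1,1,1,4,10
1,1,1,2,3,10
1,1,2,2,2,10
1,1,1,1,5,9
1,1,1,2,4,9
1,1,1,3,3,9
1,1,2,2,3,9
1,2,2,2,2,9
…and 46 more, for 58 total.

58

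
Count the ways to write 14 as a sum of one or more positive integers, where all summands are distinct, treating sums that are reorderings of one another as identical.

22

They are:
14
13,1
12,2
11,3
11,2,1
10,4
10,3,1
9,5
9,4,1
9,3,2
8,6
8,5,1
8,4,2
8,3,2,1
7,6,1
7,5,2
7,4,3
7,4,2,1
6,5,3
6,5,2,1
6,4,3,1
5,4,3,2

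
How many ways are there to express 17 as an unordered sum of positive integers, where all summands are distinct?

38

A partial list (first 12 by largest part):
17
16, 1
15, 2
14, 3
14, 2, 1
13, 4
13, 3, 1
12, 5
12, 4, 1
12, 3, 2
11, 6
11, 5, 1
…and 26 more, for 38 total.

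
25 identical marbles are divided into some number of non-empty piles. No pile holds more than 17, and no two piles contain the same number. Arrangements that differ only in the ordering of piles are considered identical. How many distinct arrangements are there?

There are 123 such partitions.

123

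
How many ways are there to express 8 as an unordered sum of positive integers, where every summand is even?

5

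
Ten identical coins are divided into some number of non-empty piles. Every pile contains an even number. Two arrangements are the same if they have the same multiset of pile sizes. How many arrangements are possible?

7

Enumerating:
10
8 + 2
6 + 4
6 + 2 + 2
4 + 4 + 2
4 + 2 + 2 + 2
2 + 2 + 2 + 2 + 2
Counting gives 7.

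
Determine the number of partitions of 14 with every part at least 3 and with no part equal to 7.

11

Listing the qualifying partitions of 14:
14
11, 3
10, 4
9, 5
8, 6
8, 3, 3
6, 5, 3
6, 4, 4
5, 5, 4
5, 3, 3, 3
4, 4, 3, 3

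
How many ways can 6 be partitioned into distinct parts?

Enumerating:
6
1, 5
2, 4
1, 2, 3
That's 4 in total.

4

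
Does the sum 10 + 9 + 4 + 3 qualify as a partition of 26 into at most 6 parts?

The parts sum to 26, and the condition 'there are at most 6 summands' holds.

Yes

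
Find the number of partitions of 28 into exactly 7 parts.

Enumerating by decreasing first part gives 436 partitions in all.

436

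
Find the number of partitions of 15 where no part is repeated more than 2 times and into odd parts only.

They are:
15
1+1+13
1+3+11
1+5+9
3+3+9
1+7+7
3+5+7
1+1+3+3+7
1+1+3+5+5
That's 9 in total.

9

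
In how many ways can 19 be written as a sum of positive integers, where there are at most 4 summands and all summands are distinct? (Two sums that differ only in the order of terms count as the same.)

49

There are too many to list fully; the first 12 (by largest part) are:
19
18,1
17,2
16,3
16,2,1
15,4
15,3,1
14,5
14,4,1
14,3,2
13,6
13,5,1
…and 37 more, for 49 total.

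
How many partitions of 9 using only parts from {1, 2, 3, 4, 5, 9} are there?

The partitions of 9 that satisfy the conditions:
9
5+4
5+3+1
5+2+2
5+2+1+1
5+1+1+1+1
4+4+1
4+3+2
4+3+1+1
4+2+2+1
4+2+1+1+1
4+1+1+1+1+1
3+3+3
3+3+2+1
3+3+1+1+1
3+2+2+2
3+2+2+1+1
3+2+1+1+1+1
3+1+1+1+1+1+1
2+2+2+2+1
2+2+2+1+1+1
2+2+1+1+1+1+1
2+1+1+1+1+1+1+1
1+1+1+1+1+1+1+1+1

24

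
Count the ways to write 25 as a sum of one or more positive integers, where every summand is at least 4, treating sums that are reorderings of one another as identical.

There are too many to list fully; the first 12 (by largest part) are:
25
21+4
20+5
19+6
18+7
17+8
17+4+4
16+9
16+5+4
15+10
15+6+4
15+5+5
…and 45 more, for 57 total.

57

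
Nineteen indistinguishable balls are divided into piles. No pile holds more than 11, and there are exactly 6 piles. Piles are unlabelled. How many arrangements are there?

There are too many to list fully; the first 12 (by largest part) are:
11+4+1+1+1+1
11+3+2+1+1+1
11+2+2+2+1+1
10+5+1+1+1+1
10+4+2+1+1+1
10+3+3+1+1+1
10+3+2+2+1+1
10+2+2+2+2+1
9+6+1+1+1+1
9+5+2+1+1+1
9+4+3+1+1+1
9+4+2+2+1+1
…and 55 more, for 67 total.

67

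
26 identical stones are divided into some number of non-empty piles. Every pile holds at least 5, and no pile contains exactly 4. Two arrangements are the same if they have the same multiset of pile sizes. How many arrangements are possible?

36

A partial list (first 12 by largest part):
26
5 + 21
6 + 20
7 + 19
8 + 18
9 + 17
10 + 16
5 + 5 + 16
11 + 15
5 + 6 + 15
12 + 14
5 + 7 + 14
…and 24 more, for 36 total.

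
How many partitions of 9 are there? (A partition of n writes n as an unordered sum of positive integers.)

30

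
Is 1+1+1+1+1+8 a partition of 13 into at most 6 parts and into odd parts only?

No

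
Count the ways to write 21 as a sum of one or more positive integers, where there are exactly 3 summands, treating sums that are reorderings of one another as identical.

37

There are too many to list fully; the first 12 (by largest part) are:
1,1,19
1,2,18
1,3,17
2,2,17
1,4,16
2,3,16
1,5,15
2,4,15
3,3,15
1,6,14
2,5,14
3,4,14
…and 25 more, for 37 total.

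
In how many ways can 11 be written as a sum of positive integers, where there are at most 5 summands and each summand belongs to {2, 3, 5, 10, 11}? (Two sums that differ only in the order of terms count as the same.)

Enumerating:
11
5, 3, 3
5, 2, 2, 2
3, 3, 3, 2
3, 2, 2, 2, 2

5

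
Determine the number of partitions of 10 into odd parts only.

10

The partitions of 10 that satisfy the conditions:
9 + 1
7 + 3
7 + 1 + 1 + 1
5 + 5
5 + 3 + 1 + 1
5 + 1 + 1 + 1 + 1 + 1
3 + 3 + 3 + 1
3 + 3 + 1 + 1 + 1 + 1
3 + 1 + 1 + 1 + 1 + 1 + 1 + 1
1 + 1 + 1 + 1 + 1 + 1 + 1 + 1 + 1 + 1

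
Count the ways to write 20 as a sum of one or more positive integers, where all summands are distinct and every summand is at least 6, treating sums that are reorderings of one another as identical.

5

They are:
20
14+6
13+7
12+8
11+9
Counting gives 5.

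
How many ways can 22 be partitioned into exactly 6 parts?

136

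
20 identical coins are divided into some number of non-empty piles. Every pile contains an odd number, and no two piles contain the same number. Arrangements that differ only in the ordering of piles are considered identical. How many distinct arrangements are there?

The partitions of 20 that satisfy the conditions:
19 + 1
17 + 3
15 + 5
13 + 7
11 + 9
11 + 5 + 3 + 1
9 + 7 + 3 + 1
Counting gives 7.

7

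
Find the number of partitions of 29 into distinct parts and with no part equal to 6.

181

There are 181 such partitions.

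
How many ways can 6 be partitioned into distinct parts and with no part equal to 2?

2

Listing the qualifying partitions of 6:
6
5 + 1
Counting gives 2.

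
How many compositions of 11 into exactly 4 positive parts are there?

120

A composition of 11 into 4 positive parts is chosen by placing 3 dividers among the 10 gaps between 11 units: C(10,3) = 120.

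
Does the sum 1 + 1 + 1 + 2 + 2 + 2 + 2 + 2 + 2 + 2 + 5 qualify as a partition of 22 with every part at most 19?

The parts sum to 22, and the condition 'no summand exceeds 19' holds.

Yes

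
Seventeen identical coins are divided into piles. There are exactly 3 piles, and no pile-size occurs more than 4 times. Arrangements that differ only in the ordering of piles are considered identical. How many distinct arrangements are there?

Enumerating:
1,1,15
1,2,14
1,3,13
2,2,13
1,4,12
2,3,12
1,5,11
2,4,11
3,3,11
1,6,10
2,5,10
3,4,10
1,7,9
2,6,9
3,5,9
4,4,9
1,8,8
2,7,8
3,6,8
4,5,8
3,7,7
4,6,7
5,5,7
5,6,6
That's 24 in total.

24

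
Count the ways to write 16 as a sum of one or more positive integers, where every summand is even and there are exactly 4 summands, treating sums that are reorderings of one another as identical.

5

They are:
10, 2, 2, 2
8, 4, 2, 2
6, 6, 2, 2
6, 4, 4, 2
4, 4, 4, 4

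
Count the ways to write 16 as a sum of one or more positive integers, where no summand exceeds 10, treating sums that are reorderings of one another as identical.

212

Systematic enumeration (by largest part, then next-largest, …) yields 212.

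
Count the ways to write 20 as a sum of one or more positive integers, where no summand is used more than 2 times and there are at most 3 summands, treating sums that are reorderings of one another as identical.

44

There are too many to list fully; the first 12 (by largest part) are:
20
19, 1
18, 2
18, 1, 1
17, 3
17, 2, 1
16, 4
16, 3, 1
16, 2, 2
15, 5
15, 4, 1
15, 3, 2
…and 32 more, for 44 total.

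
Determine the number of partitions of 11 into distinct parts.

12

The partitions of 11 that satisfy the conditions:
11
10 + 1
9 + 2
8 + 3
8 + 2 + 1
7 + 4
7 + 3 + 1
6 + 5
6 + 4 + 1
6 + 3 + 2
5 + 4 + 2
5 + 3 + 2 + 1
That's 12 in total.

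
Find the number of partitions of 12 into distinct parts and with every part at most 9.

12

Enumerating:
9,3
9,2,1
8,4
8,3,1
7,5
7,4,1
7,3,2
6,5,1
6,4,2
6,3,2,1
5,4,3
5,4,2,1
Counting gives 12.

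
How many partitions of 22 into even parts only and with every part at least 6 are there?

6

The partitions of 22 that satisfy the conditions:
22
16+6
14+8
12+10
10+6+6
8+8+6
Counting gives 6.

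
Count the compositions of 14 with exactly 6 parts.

Place 5 bars in the 13 internal gaps of a row of 14 dots: C(13,5) = 1287.

1287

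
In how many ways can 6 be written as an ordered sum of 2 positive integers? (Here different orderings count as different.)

5

A composition of 6 into 2 positive parts is chosen by placing 1 dividers among the 5 gaps between 6 units: C(5,1) = 5.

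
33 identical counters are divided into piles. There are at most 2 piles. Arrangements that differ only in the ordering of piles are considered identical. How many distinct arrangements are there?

17

They are:
33
32,1
31,2
30,3
29,4
28,5
27,6
26,7
25,8
24,9
23,10
22,11
21,12
20,13
19,14
18,15
17,16
Counting gives 17.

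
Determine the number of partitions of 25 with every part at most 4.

185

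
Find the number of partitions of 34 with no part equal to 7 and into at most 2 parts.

Listing the qualifying partitions of 34:
34
33+1
32+2
31+3
30+4
29+5
28+6
26+8
25+9
24+10
23+11
22+12
21+13
20+14
19+15
18+16
17+17
That's 17 in total.

17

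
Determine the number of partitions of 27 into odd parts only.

192

Counting exhaustively, 192 partitions satisfy the conditions.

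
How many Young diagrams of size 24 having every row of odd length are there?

122

A full systematic count gives 122.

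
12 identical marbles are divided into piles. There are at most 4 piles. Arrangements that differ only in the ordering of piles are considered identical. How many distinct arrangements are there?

34

There are too many to list fully; the first 12 (by largest part) are:
12
11+1
10+2
10+1+1
9+3
9+2+1
9+1+1+1
8+4
8+3+1
8+2+2
8+2+1+1
7+5
…and 22 more, for 34 total.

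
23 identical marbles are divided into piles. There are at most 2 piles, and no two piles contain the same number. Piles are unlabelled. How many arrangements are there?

Enumerating:
23
22+1
21+2
20+3
19+4
18+5
17+6
16+7
15+8
14+9
13+10
12+11

12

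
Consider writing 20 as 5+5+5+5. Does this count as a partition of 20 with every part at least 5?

The parts sum to 20, and the condition 'every summand is at least 5' holds.

Yes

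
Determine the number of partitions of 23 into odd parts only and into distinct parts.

Listing the qualifying partitions of 23:
23
19, 3, 1
17, 5, 1
15, 7, 1
15, 5, 3
13, 9, 1
13, 7, 3
11, 9, 3
11, 7, 5

9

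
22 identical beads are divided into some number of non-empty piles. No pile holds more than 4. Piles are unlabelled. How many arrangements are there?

136

A full systematic count gives 136.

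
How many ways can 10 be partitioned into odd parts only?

10

Enumerating:
1, 9
3, 7
1, 1, 1, 7
5, 5
1, 1, 3, 5
1, 1, 1, 1, 1, 5
1, 3, 3, 3
1, 1, 1, 1, 3, 3
1, 1, 1, 1, 1, 1, 1, 3
1, 1, 1, 1, 1, 1, 1, 1, 1, 1
Counting gives 10.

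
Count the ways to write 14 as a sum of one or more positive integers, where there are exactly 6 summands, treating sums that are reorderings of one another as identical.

20

Enumerating:
9 + 1 + 1 + 1 + 1 + 1
8 + 2 + 1 + 1 + 1 + 1
7 + 3 + 1 + 1 + 1 + 1
7 + 2 + 2 + 1 + 1 + 1
6 + 4 + 1 + 1 + 1 + 1
6 + 3 + 2 + 1 + 1 + 1
6 + 2 + 2 + 2 + 1 + 1
5 + 5 + 1 + 1 + 1 + 1
5 + 4 + 2 + 1 + 1 + 1
5 + 3 + 3 + 1 + 1 + 1
5 + 3 + 2 + 2 + 1 + 1
5 + 2 + 2 + 2 + 2 + 1
4 + 4 + 3 + 1 + 1 + 1
4 + 4 + 2 + 2 + 1 + 1
4 + 3 + 3 + 2 + 1 + 1
4 + 3 + 2 + 2 + 2 + 1
4 + 2 + 2 + 2 + 2 + 2
3 + 3 + 3 + 3 + 1 + 1
3 + 3 + 3 + 2 + 2 + 1
3 + 3 + 2 + 2 + 2 + 2
That's 20 in total.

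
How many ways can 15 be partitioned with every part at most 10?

164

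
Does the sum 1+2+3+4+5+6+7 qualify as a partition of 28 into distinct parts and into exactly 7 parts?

The parts sum to 28, and the condition 'all summands are distinct' holds; the condition 'there are exactly 7 summands' holds.

Yes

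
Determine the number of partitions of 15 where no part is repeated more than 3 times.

Systematic enumeration (by largest part, then next-largest, …) yields 105.

105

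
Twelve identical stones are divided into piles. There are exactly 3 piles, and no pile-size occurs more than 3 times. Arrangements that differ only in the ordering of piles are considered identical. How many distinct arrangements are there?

Enumerating:
10 + 1 + 1
9 + 2 + 1
8 + 3 + 1
8 + 2 + 2
7 + 4 + 1
7 + 3 + 2
6 + 5 + 1
6 + 4 + 2
6 + 3 + 3
5 + 5 + 2
5 + 4 + 3
4 + 4 + 4
That's 12 in total.

12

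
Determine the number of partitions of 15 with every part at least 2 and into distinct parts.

Listing the qualifying partitions of 15:
15
13+2
12+3
11+4
10+5
10+3+2
9+6
9+4+2
8+7
8+5+2
8+4+3
7+6+2
7+5+3
6+5+4
6+4+3+2

15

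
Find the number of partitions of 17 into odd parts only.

There are too many to list fully; the first 12 (by largest part) are:
17
15, 1, 1
13, 3, 1
13, 1, 1, 1, 1
11, 5, 1
11, 3, 3
11, 3, 1, 1, 1
11, 1, 1, 1, 1, 1, 1
9, 7, 1
9, 5, 3
9, 5, 1, 1, 1
9, 3, 3, 1, 1
…and 26 more, for 38 total.

38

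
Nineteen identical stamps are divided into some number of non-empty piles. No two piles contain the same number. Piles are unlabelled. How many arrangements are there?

54

A partial list (first 12 by largest part):
19
1, 18
2, 17
3, 16
1, 2, 16
4, 15
1, 3, 15
5, 14
1, 4, 14
2, 3, 14
6, 13
1, 5, 13
…and 42 more, for 54 total.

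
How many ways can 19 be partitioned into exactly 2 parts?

9

They are:
18+1
17+2
16+3
15+4
14+5
13+6
12+7
11+8
10+9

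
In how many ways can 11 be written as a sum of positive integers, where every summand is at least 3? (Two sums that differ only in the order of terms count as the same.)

6

They are:
11
3,8
4,7
5,6
3,3,5
3,4,4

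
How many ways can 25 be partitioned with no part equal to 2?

703

There are 703 such partitions.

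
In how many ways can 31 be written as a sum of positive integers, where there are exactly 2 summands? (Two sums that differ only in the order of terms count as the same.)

They are:
1, 30
2, 29
3, 28
4, 27
5, 26
6, 25
7, 24
8, 23
9, 22
10, 21
11, 20
12, 19
13, 18
14, 17
15, 16

15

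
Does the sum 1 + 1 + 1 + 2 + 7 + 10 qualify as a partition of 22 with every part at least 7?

No

The parts sum to 22, and the condition 'every summand is at least 7' is violated.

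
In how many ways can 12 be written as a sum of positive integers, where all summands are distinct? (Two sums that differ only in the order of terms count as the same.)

15

The partitions of 12 that satisfy the conditions:
12
1,11
2,10
3,9
1,2,9
4,8
1,3,8
5,7
1,4,7
2,3,7
1,5,6
2,4,6
1,2,3,6
3,4,5
1,2,4,5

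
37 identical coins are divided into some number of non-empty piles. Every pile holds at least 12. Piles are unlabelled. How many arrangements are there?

9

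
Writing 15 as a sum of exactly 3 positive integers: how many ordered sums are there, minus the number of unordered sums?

72

Compositions: C(14,2) = 91.
Unordered (partitions into 3 parts): 19.
Difference: 91 − 19 = 72.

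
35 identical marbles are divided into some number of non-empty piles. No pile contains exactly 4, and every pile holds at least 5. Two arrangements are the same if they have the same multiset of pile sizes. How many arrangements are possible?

150

Counting exhaustively, 150 partitions satisfy the conditions.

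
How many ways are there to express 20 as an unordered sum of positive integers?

Systematic enumeration (by largest part, then next-largest, …) yields 627.

627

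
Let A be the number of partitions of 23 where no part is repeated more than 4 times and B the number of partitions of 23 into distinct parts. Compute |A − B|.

665

Partitions of 23 where no part is repeated more than 4 times: 769.
Partitions of 23 into distinct parts: 104.
|769 − 104| = 665.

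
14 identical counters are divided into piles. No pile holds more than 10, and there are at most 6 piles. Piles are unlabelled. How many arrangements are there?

83

A full systematic count gives 83.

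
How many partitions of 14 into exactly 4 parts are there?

23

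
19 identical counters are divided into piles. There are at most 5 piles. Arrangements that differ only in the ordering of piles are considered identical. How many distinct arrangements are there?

Direct enumeration gives 164 partitions.

164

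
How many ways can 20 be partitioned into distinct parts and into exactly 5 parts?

7

Enumerating:
10+4+3+2+1
9+5+3+2+1
8+6+3+2+1
8+5+4+2+1
7+6+4+2+1
7+5+4+3+1
6+5+4+3+2
That's 7 in total.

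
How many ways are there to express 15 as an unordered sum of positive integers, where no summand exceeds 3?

27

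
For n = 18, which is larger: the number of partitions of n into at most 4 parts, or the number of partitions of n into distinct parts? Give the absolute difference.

Partitions of 18 into at most 4 parts: 84.
Partitions of 18 into distinct parts: 46.
|84 − 46| = 38.

38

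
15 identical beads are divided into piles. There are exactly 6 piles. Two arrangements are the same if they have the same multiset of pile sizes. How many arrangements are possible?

There are too many to list fully; the first 12 (by largest part) are:
1,1,1,1,1,10
1,1,1,1,2,9
1,1,1,1,3,8
1,1,1,2,2,8
1,1,1,1,4,7
1,1,1,2,3,7
1,1,2,2,2,7
1,1,1,1,5,6
1,1,1,2,4,6
1,1,1,3,3,6
1,1,2,2,3,6
1,2,2,2,2,6
…and 14 more, for 26 total.

26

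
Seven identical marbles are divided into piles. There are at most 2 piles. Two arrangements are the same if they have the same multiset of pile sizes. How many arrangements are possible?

4

Enumerating:
7
1,6
2,5
3,4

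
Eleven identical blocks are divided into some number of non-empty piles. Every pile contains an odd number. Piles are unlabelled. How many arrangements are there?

12

Listing the qualifying partitions of 11:
11
9 + 1 + 1
7 + 3 + 1
7 + 1 + 1 + 1 + 1
5 + 5 + 1
5 + 3 + 3
5 + 3 + 1 + 1 + 1
5 + 1 + 1 + 1 + 1 + 1 + 1
3 + 3 + 3 + 1 + 1
3 + 3 + 1 + 1 + 1 + 1 + 1
3 + 1 + 1 + 1 + 1 + 1 + 1 + 1 + 1
1 + 1 + 1 + 1 + 1 + 1 + 1 + 1 + 1 + 1 + 1
That's 12 in total.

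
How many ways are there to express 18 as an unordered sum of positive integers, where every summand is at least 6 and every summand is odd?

Listing the qualifying partitions of 18:
11+7
9+9
Counting gives 2.

2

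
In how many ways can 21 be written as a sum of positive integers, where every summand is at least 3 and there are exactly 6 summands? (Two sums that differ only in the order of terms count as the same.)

3

Enumerating:
6 + 3 + 3 + 3 + 3 + 3
5 + 4 + 3 + 3 + 3 + 3
4 + 4 + 4 + 3 + 3 + 3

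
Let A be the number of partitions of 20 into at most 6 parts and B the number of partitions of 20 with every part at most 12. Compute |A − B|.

300

Partitions of 20 into at most 6 parts: 282.
Partitions of 20 with every part at most 12: 582.
|282 − 582| = 300.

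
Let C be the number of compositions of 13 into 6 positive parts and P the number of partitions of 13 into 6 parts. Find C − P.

Ordered (compositions into 6 parts): C(12,5) = 792.
Partitions of 13 into exactly 6 parts: 14.
Difference: 792 − 14 = 778.

778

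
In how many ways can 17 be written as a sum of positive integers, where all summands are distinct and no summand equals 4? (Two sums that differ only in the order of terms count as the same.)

26

There are too many to list fully; the first 12 (by largest part) are:
17
16 + 1
15 + 2
14 + 3
14 + 2 + 1
13 + 3 + 1
12 + 5
12 + 3 + 2
11 + 6
11 + 5 + 1
11 + 3 + 2 + 1
10 + 7
…and 14 more, for 26 total.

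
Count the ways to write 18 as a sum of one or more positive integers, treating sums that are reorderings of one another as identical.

There are 385 such partitions.

385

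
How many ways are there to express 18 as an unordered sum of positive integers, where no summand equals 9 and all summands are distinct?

A partial list (first 12 by largest part):
18
17 + 1
16 + 2
15 + 3
15 + 2 + 1
14 + 4
14 + 3 + 1
13 + 5
13 + 4 + 1
13 + 3 + 2
12 + 6
12 + 5 + 1
…and 27 more, for 39 total.

39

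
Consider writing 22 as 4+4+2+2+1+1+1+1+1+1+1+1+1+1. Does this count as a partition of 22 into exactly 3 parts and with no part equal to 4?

No

The parts sum to 22, and the condition 'there are exactly 3 summands' is violated.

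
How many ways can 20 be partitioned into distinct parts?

A partial list (first 12 by largest part):
20
1+19
2+18
3+17
1+2+17
4+16
1+3+16
5+15
1+4+15
2+3+15
6+14
1+5+14
…and 52 more, for 64 total.

64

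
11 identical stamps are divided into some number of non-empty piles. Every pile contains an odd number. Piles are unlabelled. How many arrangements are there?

12

Listing the qualifying partitions of 11:
11
9, 1, 1
7, 3, 1
7, 1, 1, 1, 1
5, 5, 1
5, 3, 3
5, 3, 1, 1, 1
5, 1, 1, 1, 1, 1, 1
3, 3, 3, 1, 1
3, 3, 1, 1, 1, 1, 1
3, 1, 1, 1, 1, 1, 1, 1, 1
1, 1, 1, 1, 1, 1, 1, 1, 1, 1, 1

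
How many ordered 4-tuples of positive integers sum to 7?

Place 3 bars in the 6 internal gaps of a row of 7 dots: C(6,3) = 20.

20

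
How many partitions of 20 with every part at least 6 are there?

8

They are:
20
6 + 14
7 + 13
8 + 12
9 + 11
10 + 10
6 + 6 + 8
6 + 7 + 7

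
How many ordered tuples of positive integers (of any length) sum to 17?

There are 16 gaps and each independently is a cut or not, giving 2^16 = 65536.

65536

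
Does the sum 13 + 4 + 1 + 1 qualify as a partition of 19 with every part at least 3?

No

The parts sum to 19, and the condition 'every summand is at least 3' is violated.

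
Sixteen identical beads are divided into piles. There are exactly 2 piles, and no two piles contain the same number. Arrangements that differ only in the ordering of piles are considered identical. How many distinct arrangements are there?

Enumerating:
15+1
14+2
13+3
12+4
11+5
10+6
9+7
That's 7 in total.

7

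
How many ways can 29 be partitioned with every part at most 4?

270

A full systematic count gives 270.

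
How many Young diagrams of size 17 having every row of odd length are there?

38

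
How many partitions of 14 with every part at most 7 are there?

105

Counting exhaustively, 105 partitions satisfy the conditions.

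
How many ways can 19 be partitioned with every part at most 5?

164

Direct enumeration gives 164 partitions.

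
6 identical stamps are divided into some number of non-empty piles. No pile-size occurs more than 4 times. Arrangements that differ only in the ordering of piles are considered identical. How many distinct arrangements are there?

10

Enumerating:
6
5,1
4,2
4,1,1
3,3
3,2,1
3,1,1,1
2,2,2
2,2,1,1
2,1,1,1,1
Counting gives 10.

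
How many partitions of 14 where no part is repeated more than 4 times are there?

100

Direct enumeration gives 100 partitions.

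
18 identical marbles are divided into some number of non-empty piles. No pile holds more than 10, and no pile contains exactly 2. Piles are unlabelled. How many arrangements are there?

128

Enumerating by decreasing first part gives 128 partitions in all.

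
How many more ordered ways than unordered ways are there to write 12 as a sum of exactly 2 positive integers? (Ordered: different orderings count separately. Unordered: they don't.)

5

Ordered (compositions into 2 parts): C(11,1) = 11.
Unordered (partitions into 2 parts): 6.
Difference: 11 − 6 = 5.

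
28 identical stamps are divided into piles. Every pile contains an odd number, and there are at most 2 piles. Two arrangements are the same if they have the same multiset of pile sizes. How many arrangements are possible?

They are:
27, 1
25, 3
23, 5
21, 7
19, 9
17, 11
15, 13
Counting gives 7.

7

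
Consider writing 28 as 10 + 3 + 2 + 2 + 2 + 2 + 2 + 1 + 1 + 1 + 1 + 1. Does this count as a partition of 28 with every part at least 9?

The parts sum to 28, and the condition 'every summand is at least 9' is violated.

No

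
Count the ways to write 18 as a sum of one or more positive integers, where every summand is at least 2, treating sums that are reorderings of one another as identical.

88

Counting exhaustively, 88 partitions satisfy the conditions.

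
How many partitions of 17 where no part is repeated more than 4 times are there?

There are 205 such partitions.

205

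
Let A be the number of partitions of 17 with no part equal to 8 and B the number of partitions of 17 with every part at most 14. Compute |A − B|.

Partitions of 17 with no part equal to 8: 267.
Partitions of 17 with every part at most 14: 293.
|267 − 293| = 26.

26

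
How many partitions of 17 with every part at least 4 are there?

12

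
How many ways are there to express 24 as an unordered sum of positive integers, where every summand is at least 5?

A partial list (first 12 by largest part):
24
5 + 19
6 + 18
7 + 17
8 + 16
9 + 15
10 + 14
5 + 5 + 14
11 + 13
5 + 6 + 13
12 + 12
5 + 7 + 12
…and 14 more, for 26 total.

26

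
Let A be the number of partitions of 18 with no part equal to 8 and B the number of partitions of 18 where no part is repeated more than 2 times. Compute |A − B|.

208

Partitions of 18 with no part equal to 8: 343.
Partitions of 18 where no part is repeated more than 2 times: 135.
|343 − 135| = 208.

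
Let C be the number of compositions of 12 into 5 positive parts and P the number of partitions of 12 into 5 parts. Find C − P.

Compositions: C(11,4) = 330.
Partitions of 12 into exactly 5 parts: 13.
Difference: 330 − 13 = 317.

317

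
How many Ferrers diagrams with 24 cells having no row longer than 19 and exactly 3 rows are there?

There are too many to list fully; the first 12 (by largest part) are:
19,4,1
19,3,2
18,5,1
18,4,2
18,3,3
17,6,1
17,5,2
17,4,3
16,7,1
16,6,2
16,5,3
16,4,4
…and 32 more, for 44 total.

44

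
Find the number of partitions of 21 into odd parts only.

76

Direct enumeration gives 76 partitions.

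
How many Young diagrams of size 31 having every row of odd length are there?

340

Systematic enumeration (by largest part, then next-largest, …) yields 340.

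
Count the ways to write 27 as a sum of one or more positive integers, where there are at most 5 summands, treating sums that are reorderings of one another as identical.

480

Systematic enumeration (by largest part, then next-largest, …) yields 480.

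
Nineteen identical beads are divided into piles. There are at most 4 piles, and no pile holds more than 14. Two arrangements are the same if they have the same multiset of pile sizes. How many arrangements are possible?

83

Systematic enumeration (by largest part, then next-largest, …) yields 83.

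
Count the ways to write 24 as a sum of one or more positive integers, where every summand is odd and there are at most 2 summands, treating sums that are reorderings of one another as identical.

Enumerating:
23,1
21,3
19,5
17,7
15,9
13,11
That's 6 in total.

6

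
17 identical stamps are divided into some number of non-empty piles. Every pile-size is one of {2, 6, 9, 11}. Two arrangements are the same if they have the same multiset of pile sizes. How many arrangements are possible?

4

Listing the qualifying partitions of 17:
11 + 6
11 + 2 + 2 + 2
9 + 6 + 2
9 + 2 + 2 + 2 + 2
That's 4 in total.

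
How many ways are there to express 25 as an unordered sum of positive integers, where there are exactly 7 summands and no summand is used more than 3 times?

A full systematic count gives 164.

164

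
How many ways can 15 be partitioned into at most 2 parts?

8

They are:
15
14 + 1
13 + 2
12 + 3
11 + 4
10 + 5
9 + 6
8 + 7
That's 8 in total.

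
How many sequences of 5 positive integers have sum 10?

126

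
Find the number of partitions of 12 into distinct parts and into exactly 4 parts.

2

The partitions of 12 that satisfy the conditions:
1,2,3,6
1,2,4,5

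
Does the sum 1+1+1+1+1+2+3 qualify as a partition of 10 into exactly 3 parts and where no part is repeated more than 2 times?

The parts sum to 10, and the condition 'there are exactly 3 summands' is violated.

No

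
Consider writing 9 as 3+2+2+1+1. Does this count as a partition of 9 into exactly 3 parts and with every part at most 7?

No

The parts sum to 9, and the condition 'there are exactly 3 summands' is violated.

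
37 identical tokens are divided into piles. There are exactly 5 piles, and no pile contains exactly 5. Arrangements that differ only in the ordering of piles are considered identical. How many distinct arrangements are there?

582

Systematic enumeration (by largest part, then next-largest, …) yields 582.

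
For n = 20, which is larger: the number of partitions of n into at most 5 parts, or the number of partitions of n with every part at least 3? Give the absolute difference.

143

Partitions of 20 into at most 5 parts: 192.
Partitions of 20 with every part at least 3: 49.
|192 − 49| = 143.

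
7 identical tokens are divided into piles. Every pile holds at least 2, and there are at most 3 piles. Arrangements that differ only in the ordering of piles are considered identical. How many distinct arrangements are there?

4

Listing the qualifying partitions of 7:
7
5+2
4+3
3+2+2
That's 4 in total.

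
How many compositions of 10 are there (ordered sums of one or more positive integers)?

512

There are 9 gaps and each independently is a cut or not, giving 2^9 = 512.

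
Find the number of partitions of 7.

Enumerating:
7
6, 1
5, 2
5, 1, 1
4, 3
4, 2, 1
4, 1, 1, 1
3, 3, 1
3, 2, 2
3, 2, 1, 1
3, 1, 1, 1, 1
2, 2, 2, 1
2, 2, 1, 1, 1
2, 1, 1, 1, 1, 1
1, 1, 1, 1, 1, 1, 1

15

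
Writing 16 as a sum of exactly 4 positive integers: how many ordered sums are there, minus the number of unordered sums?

Compositions: C(15,3) = 455.
Partitions of 16 into exactly 4 parts: 34.
Difference: 455 − 34 = 421.

421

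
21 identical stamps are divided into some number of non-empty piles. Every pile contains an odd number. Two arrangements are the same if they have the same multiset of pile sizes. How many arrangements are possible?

76

Enumerating by decreasing first part gives 76 partitions in all.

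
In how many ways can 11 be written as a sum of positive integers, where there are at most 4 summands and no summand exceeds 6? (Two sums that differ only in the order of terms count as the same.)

They are:
6+5
6+4+1
6+3+2
6+3+1+1
6+2+2+1
5+5+1
5+4+2
5+4+1+1
5+3+3
5+3+2+1
5+2+2+2
4+4+3
4+4+2+1
4+3+3+1
4+3+2+2
3+3+3+2
Counting gives 16.

16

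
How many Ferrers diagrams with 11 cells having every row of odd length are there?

They are:
11
1 + 1 + 9
1 + 3 + 7
1 + 1 + 1 + 1 + 7
1 + 5 + 5
3 + 3 + 5
1 + 1 + 1 + 3 + 5
1 + 1 + 1 + 1 + 1 + 1 + 5
1 + 1 + 3 + 3 + 3
1 + 1 + 1 + 1 + 1 + 3 + 3
1 + 1 + 1 + 1 + 1 + 1 + 1 + 1 + 3
1 + 1 + 1 + 1 + 1 + 1 + 1 + 1 + 1 + 1 + 1

12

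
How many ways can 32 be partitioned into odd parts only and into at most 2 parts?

Listing the qualifying partitions of 32:
31+1
29+3
27+5
25+7
23+9
21+11
19+13
17+15
Counting gives 8.

8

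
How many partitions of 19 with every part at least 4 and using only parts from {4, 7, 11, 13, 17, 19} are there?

3

Listing the qualifying partitions of 19:
19
4,4,11
4,4,4,7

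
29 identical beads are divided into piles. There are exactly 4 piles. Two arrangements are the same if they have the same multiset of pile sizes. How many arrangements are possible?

A full systematic count gives 185.

185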